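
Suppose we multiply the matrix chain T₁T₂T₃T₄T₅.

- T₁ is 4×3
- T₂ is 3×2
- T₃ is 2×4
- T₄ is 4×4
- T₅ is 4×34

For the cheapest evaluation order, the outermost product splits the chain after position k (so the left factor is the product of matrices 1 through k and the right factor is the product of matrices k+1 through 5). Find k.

2

Adjacent pairs: T₁T₂ = 4·3·2 = 24; T₂T₃ = 3·2·4 = 24; T₃T₄ = 2·4·4 = 32; T₄T₅ = 4·4·34 = 544.
Length 3: T₁..T₃: k=1: 0+24+4·3·4=72; k=2: 24+0+4·2·4=56 → min 56 | T₂..T₄: k=2: 0+32+3·2·4=56; k=3: 24+0+3·4·4=72 → min 56 | T₃..T₅: k=3: 0+544+2·4·34=816; k=4: 32+0+2·4·34=304 → min 304.
Length 4: T₁..T₄: k=1: 0+56+4·3·4=104; k=2: 24+32+4·2·4=88; k=3: 56+0+4·4·4=120 → min 88 | T₂..T₅: k=2: 0+304+3·2·34=508; k=3: 24+544+3·4·34=976; k=4: 56+0+3·4·34=464 → min 464.
Top-level splits: k=1: (T₁..T₁)·(T₂..T₅) → 0+464+4·3·34 = 872; k=2: (T₁..T₂)·(T₃..T₅) → 24+304+4·2·34 = 600; k=3: (T₁..T₃)·(T₄..T₅) → 56+544+4·4·34 = 1144; k=4: (T₁..T₄)·(T₅..T₅) → 88+0+4·4·34 = 632.
Best split is after T₂, i.e. k = 2.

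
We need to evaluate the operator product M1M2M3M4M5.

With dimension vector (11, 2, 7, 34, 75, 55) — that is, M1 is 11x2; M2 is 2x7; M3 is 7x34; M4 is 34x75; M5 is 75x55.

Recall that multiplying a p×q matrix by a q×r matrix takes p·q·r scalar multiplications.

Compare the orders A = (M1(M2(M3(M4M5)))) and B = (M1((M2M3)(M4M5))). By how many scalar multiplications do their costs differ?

9644

Order A = (M1(M2(M3(M4M5)))): (M4M5): 34×75 by 75×55 → 34×55, cost 34·75·55 = 140250; (M3(M4M5)): 7×34 by 34×55 → 7×55, cost 7·34·55 = 13090; cumulative 153340; (M2(M3(M4M5))): 2×7 by 7×55 → 2×55, cost 2·7·55 = 770; cumulative 154110; (M1(M2(M3(M4M5)))): 11×2 by 2×55 → 11×55, cost 11·2·55 = 1210; cumulative 155320. Total 155320.
Order B = (M1((M2M3)(M4M5))): (M2M3): 2×7 by 7×34 → 2×34, cost 2·7·34 = 476; (M4M5): 34×75 by 75×55 → 34×55, cost 34·75·55 = 140250; ((M2M3)(M4M5)): 2×34 by 34×55 → 2×55, cost 2·34·55 = 3740; cumulative 144466; (M1((M2M3)(M4M5))): 11×2 by 2×55 → 11×55, cost 11·2·55 = 1210; cumulative 145676. Total 145676.
Difference: |155320 − 145676| = 9644.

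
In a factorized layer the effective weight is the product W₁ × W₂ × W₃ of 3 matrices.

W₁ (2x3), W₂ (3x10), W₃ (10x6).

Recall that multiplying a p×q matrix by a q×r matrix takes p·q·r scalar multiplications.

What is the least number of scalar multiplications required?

Order (W₁ × (W₂ × W₃)): (W₂ × W₃): 3×10 by 10×6 → 3×6, cost 3·10·6 = 180; (W₁ × (W₂ × W₃)): 2×3 by 3×6 → 2×6, cost 2·3·6 = 36; cumulative 216. Total 216.
Order ((W₁ × W₂) × W₃): (W₁ × W₂): 2×3 by 3×10 → 2×10, cost 2·3·10 = 60; ((W₁ × W₂) × W₃): 2×10 by 10×6 → 2×6, cost 2·10·6 = 120; cumulative 180. Total 180.
Minimum: 180.

180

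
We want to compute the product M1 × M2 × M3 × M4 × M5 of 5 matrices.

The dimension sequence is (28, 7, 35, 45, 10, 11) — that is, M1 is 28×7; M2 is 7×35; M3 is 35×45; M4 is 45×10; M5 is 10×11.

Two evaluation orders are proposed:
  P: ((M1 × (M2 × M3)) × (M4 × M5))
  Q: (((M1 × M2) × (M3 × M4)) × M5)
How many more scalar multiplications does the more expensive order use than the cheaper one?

3165

Order P = ((M1 × (M2 × M3)) × (M4 × M5)): (M2 × M3): 7×35 by 35×45 → 7×45, cost 7·35·45 = 11025; (M1 × (M2 × M3)): 28×7 by 7×45 → 28×45, cost 28·7·45 = 8820; cumulative 19845; (M4 × M5): 45×10 by 10×11 → 45×11, cost 45·10·11 = 4950; ((M1 × (M2 × M3)) × (M4 × M5)): 28×45 by 45×11 → 28×11, cost 28·45·11 = 13860; cumulative 38655. Total 38655.
Order Q = (((M1 × M2) × (M3 × M4)) × M5): (M1 × M2): 28×7 by 7×35 → 28×35, cost 28·7·35 = 6860; (M3 × M4): 35×45 by 45×10 → 35×10, cost 35·45·10 = 15750; ((M1 × M2) × (M3 × M4)): 28×35 by 35×10 → 28×10, cost 28·35·10 = 9800; cumulative 32410; (((M1 × M2) × (M3 × M4)) × M5): 28×10 by 10×11 → 28×11, cost 28·10·11 = 3080; cumulative 35490. Total 35490.
Difference: |38655 − 35490| = 3165.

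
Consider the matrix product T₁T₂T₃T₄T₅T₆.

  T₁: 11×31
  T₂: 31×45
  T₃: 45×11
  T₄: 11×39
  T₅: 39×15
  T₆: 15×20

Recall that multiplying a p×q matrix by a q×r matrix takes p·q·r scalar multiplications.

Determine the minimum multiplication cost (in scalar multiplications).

30646

Adjacent pairs: T₁T₂ = 11·31·45 = 15345; T₂T₃ = 31·45·11 = 15345; T₃T₄ = 45·11·39 = 19305; T₄T₅ = 11·39·15 = 6435; T₅T₆ = 39·15·20 = 11700.
Length 3: T₁..T₃: k=1: 0+15345+11·31·11=19096; k=2: 15345+0+11·45·11=20790 → min 19096 | T₂..T₄: k=2: 0+19305+31·45·39=73710; k=3: 15345+0+31·11·39=28644 → min 28644 | T₃..T₅: k=3: 0+6435+45·11·15=13860; k=4: 19305+0+45·39·15=45630 → min 13860 | T₄..T₆: k=4: 0+11700+11·39·20=20280; k=5: 6435+0+11·15·20=9735 → min 9735.
Length 4: T₁..T₄: k=1: 0+28644+11·31·39=41943; k=2: 15345+19305+11·45·39=53955; k=3: 19096+0+11·11·39=23815 → min 23815 | T₂..T₅: k=2: 0+13860+31·45·15=34785; k=3: 15345+6435+31·11·15=26895; k=4: 28644+0+31·39·15=46779 → min 26895 | T₃..T₆: k=3: 0+9735+45·11·20=19635; k=4: 19305+11700+45·39·20=66105; k=5: 13860+0+45·15·20=27360 → min 19635.
Length 5: T₁..T₅: k=1: 0+26895+11·31·15=32010; k=2: 15345+13860+11·45·15=36630; k=3: 19096+6435+11·11·15=27346; k=4: 23815+0+11·39·15=30250 → min 27346 | T₂..T₆: k=2: 0+19635+31·45·20=47535; k=3: 15345+9735+31·11·20=31900; k=4: 28644+11700+31·39·20=64524; k=5: 26895+0+31·15·20=36195 → min 31900.
Length 6: T₁..T₆: k=1: 0+31900+11·31·20=38720; k=2: 15345+19635+11·45·20=44880; k=3: 19096+9735+11·11·20=31251; k=4: 23815+11700+11·39·20=44095; k=5: 27346+0+11·15·20=30646 → min 30646.
Optimal order: (((T₁(T₂T₃))(T₄T₅))T₆) with cost 30646.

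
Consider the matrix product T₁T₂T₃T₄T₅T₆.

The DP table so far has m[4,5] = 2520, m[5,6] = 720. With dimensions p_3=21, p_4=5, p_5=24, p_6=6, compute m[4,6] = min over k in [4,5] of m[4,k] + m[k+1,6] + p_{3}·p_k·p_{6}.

1350

m[4,6] = min over k∈[4,5] of m[4,k]+m[k+1,6]+p_{3}·p_k·p_{6}.
k=4: 0 + 720 + 21·5·6 = 1350; k=5: 2520 + 0 + 21·24·6 = 5544.
Minimum: 1350 at k=4.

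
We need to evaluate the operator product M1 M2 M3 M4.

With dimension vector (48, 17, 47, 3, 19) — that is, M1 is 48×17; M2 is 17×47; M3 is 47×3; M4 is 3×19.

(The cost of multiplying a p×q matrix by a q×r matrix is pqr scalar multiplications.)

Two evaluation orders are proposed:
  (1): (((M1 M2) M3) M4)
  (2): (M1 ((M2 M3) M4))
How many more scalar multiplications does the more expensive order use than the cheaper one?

28986

Order (1) = (((M1 M2) M3) M4): (M1 M2): 48×17 by 17×47 → 48×47, cost 48·17·47 = 38352; ((M1 M2) M3): 48×47 by 47×3 → 48×3, cost 48·47·3 = 6768; cumulative 45120; (((M1 M2) M3) M4): 48×3 by 3×19 → 48×19, cost 48·3·19 = 2736; cumulative 47856. Total 47856.
Order (2) = (M1 ((M2 M3) M4)): (M2 M3): 17×47 by 47×3 → 17×3, cost 17·47·3 = 2397; ((M2 M3) M4): 17×3 by 3×19 → 17×19, cost 17·3·19 = 969; cumulative 3366; (M1 ((M2 M3) M4)): 48×17 by 17×19 → 48×19, cost 48·17·19 = 15504; cumulative 18870. Total 18870.
Difference: |47856 − 18870| = 28986.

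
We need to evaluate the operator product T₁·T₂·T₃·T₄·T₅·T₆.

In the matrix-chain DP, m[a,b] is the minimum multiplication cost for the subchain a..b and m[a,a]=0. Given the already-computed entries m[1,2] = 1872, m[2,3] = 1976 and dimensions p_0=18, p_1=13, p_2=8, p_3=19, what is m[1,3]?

m[1,3] = min over k∈[1,2] of m[1,k]+m[k+1,3]+p_{0}·p_k·p_{3}.
k=1: 0 + 1976 + 18·13·19 = 6422; k=2: 1872 + 0 + 18·8·19 = 4608.
Minimum: 4608 at k=2.

4608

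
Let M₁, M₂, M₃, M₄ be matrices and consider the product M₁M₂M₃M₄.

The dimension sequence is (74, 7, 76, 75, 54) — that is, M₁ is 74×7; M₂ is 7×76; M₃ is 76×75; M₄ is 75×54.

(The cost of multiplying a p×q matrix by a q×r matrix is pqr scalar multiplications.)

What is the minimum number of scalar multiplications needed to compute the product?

96222

Adjacent pairs: M₁M₂ = 74·7·76 = 39368; M₂M₃ = 7·76·75 = 39900; M₃M₄ = 76·75·54 = 307800.
Length 3: M₁..M₃: k=1: 0+39900+74·7·75=78750; k=2: 39368+0+74·76·75=461168 → min 78750 | M₂..M₄: k=2: 0+307800+7·76·54=336528; k=3: 39900+0+7·75·54=68250 → min 68250.
Length 4: M₁..M₄: k=1: 0+68250+74·7·54=96222; k=2: 39368+307800+74·76·54=650864; k=3: 78750+0+74·75·54=378450 → min 96222.
Optimal order: (M₁((M₂M₃)M₄)) with cost 96222.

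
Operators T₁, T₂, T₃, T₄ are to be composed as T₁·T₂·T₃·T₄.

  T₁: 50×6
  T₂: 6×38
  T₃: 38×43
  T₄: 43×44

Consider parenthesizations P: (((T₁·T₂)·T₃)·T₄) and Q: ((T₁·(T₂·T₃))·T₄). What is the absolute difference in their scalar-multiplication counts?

Order P = (((T₁·T₂)·T₃)·T₄): (T₁·T₂): 50×6 by 6×38 → 50×38, cost 50·6·38 = 11400; ((T₁·T₂)·T₃): 50×38 by 38×43 → 50×43, cost 50·38·43 = 81700; cumulative 93100; (((T₁·T₂)·T₃)·T₄): 50×43 by 43×44 → 50×44, cost 50·43·44 = 94600; cumulative 187700. Total 187700.
Order Q = ((T₁·(T₂·T₃))·T₄): (T₂·T₃): 6×38 by 38×43 → 6×43, cost 6·38·43 = 9804; (T₁·(T₂·T₃)): 50×6 by 6×43 → 50×43, cost 50·6·43 = 12900; cumulative 22704; ((T₁·(T₂·T₃))·T₄): 50×43 by 43×44 → 50×44, cost 50·43·44 = 94600; cumulative 117304. Total 117304.
Difference: |187700 − 117304| = 70396.

70396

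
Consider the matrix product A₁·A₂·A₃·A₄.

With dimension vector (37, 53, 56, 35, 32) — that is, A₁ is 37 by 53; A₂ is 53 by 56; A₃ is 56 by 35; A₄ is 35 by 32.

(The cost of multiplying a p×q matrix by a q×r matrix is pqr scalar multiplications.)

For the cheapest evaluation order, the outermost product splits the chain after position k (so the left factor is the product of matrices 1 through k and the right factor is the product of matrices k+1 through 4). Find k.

Adjacent pairs: A₁A₂ = 37·53·56 = 109816; A₂A₃ = 53·56·35 = 103880; A₃A₄ = 56·35·32 = 62720.
Length 3: A₁..A₃: k=1: 0+103880+37·53·35=172515; k=2: 109816+0+37·56·35=182336 → min 172515 | A₂..A₄: k=2: 0+62720+53·56·32=157696; k=3: 103880+0+53·35·32=163240 → min 157696.
Top-level splits: k=1: (A₁..A₁)·(A₂..A₄) → 0+157696+37·53·32 = 220448; k=2: (A₁..A₂)·(A₃..A₄) → 109816+62720+37·56·32 = 238840; k=3: (A₁..A₃)·(A₄..A₄) → 172515+0+37·35·32 = 213955.
Best split is after A₃, i.e. k = 3.

3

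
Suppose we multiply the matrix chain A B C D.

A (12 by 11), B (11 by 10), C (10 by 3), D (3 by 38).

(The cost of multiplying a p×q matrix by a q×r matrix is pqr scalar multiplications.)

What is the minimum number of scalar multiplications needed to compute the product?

2094

Adjacent pairs: AB = 12·11·10 = 1320; BC = 11·10·3 = 330; CD = 10·3·38 = 1140.
Length 3: A..C: k=1: 0+330+12·11·3=726; k=2: 1320+0+12·10·3=1680 → min 726 | B..D: k=2: 0+1140+11·10·38=5320; k=3: 330+0+11·3·38=1584 → min 1584.
Length 4: A..D: k=1: 0+1584+12·11·38=6600; k=2: 1320+1140+12·10·38=7020; k=3: 726+0+12·3·38=2094 → min 2094.
Optimal order: ((A (B C)) D) with cost 2094.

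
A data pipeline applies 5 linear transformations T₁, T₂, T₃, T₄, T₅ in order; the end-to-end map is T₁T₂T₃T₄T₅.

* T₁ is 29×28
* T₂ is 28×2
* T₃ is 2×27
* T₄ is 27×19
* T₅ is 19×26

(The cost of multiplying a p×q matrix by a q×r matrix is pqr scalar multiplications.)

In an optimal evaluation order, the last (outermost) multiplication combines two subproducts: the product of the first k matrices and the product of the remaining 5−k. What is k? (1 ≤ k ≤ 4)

2

Adjacent pairs: T₁T₂ = 29·28·2 = 1624; T₂T₃ = 28·2·27 = 1512; T₃T₄ = 2·27·19 = 1026; T₄T₅ = 27·19·26 = 13338.
Length 3: T₁..T₃: k=1: 0+1512+29·28·27=23436; k=2: 1624+0+29·2·27=3190 → min 3190 | T₂..T₄: k=2: 0+1026+28·2·19=2090; k=3: 1512+0+28·27·19=15876 → min 2090 | T₃..T₅: k=3: 0+13338+2·27·26=14742; k=4: 1026+0+2·19·26=2014 → min 2014.
Length 4: T₁..T₄: k=1: 0+2090+29·28·19=17518; k=2: 1624+1026+29·2·19=3752; k=3: 3190+0+29·27·19=18067 → min 3752 | T₂..T₅: k=2: 0+2014+28·2·26=3470; k=3: 1512+13338+28·27·26=34506; k=4: 2090+0+28·19·26=15922 → min 3470.
Top-level splits: k=1: (T₁..T₁)·(T₂..T₅) → 0+3470+29·28·26 = 24582; k=2: (T₁..T₂)·(T₃..T₅) → 1624+2014+29·2·26 = 5146; k=3: (T₁..T₃)·(T₄..T₅) → 3190+13338+29·27·26 = 36886; k=4: (T₁..T₄)·(T₅..T₅) → 3752+0+29·19·26 = 18078.
Best split is after T₂, i.e. k = 2.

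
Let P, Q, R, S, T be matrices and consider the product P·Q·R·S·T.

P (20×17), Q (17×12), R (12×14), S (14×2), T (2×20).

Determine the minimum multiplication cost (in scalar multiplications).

Adjacent pairs: PQ = 20·17·12 = 4080; QR = 17·12·14 = 2856; RS = 12·14·2 = 336; ST = 14·2·20 = 560.
Length 3: P..R: k=1: 0+2856+20·17·14=7616; k=2: 4080+0+20·12·14=7440 → min 7440 | Q..S: k=2: 0+336+17·12·2=744; k=3: 2856+0+17·14·2=3332 → min 744 | R..T: k=3: 0+560+12·14·20=3920; k=4: 336+0+12·2·20=816 → min 816.
Length 4: P..S: k=1: 0+744+20·17·2=1424; k=2: 4080+336+20·12·2=4896; k=3: 7440+0+20·14·2=8000 → min 1424 | Q..T: k=2: 0+816+17·12·20=4896; k=3: 2856+560+17·14·20=8176; k=4: 744+0+17·2·20=1424 → min 1424.
Length 5: P..T: k=1: 0+1424+20·17·20=8224; k=2: 4080+816+20·12·20=9696; k=3: 7440+560+20·14·20=13600; k=4: 1424+0+20·2·20=2224 → min 2224.
Optimal order: ((P·(Q·(R·S)))·T) with cost 2224.

2224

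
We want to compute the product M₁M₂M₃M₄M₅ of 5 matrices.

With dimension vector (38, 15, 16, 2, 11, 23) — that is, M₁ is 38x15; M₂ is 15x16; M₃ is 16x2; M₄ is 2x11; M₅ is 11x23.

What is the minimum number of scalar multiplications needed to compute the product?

Adjacent pairs: M₁M₂ = 38·15·16 = 9120; M₂M₃ = 15·16·2 = 480; M₃M₄ = 16·2·11 = 352; M₄M₅ = 2·11·23 = 506.
Length 3: M₁..M₃: k=1: 0+480+38·15·2=1620; k=2: 9120+0+38·16·2=10336 → min 1620 | M₂..M₄: k=2: 0+352+15·16·11=2992; k=3: 480+0+15·2·11=810 → min 810 | M₃..M₅: k=3: 0+506+16·2·23=1242; k=4: 352+0+16·11·23=4400 → min 1242.
Length 4: M₁..M₄: k=1: 0+810+38·15·11=7080; k=2: 9120+352+38·16·11=16160; k=3: 1620+0+38·2·11=2456 → min 2456 | M₂..M₅: k=2: 0+1242+15·16·23=6762; k=3: 480+506+15·2·23=1676; k=4: 810+0+15·11·23=4605 → min 1676.
Length 5: M₁..M₅: k=1: 0+1676+38·15·23=14786; k=2: 9120+1242+38·16·23=24346; k=3: 1620+506+38·2·23=3874; k=4: 2456+0+38·11·23=12070 → min 3874.
Optimal order: ((M₁(M₂M₃))(M₄M₅)) with cost 3874.

3874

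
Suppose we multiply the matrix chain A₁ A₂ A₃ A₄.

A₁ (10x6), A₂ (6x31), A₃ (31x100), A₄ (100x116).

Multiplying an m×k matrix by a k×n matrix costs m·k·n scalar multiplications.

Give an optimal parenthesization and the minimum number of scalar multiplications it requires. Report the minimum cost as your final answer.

95160

Adjacent pairs: A₁A₂ = 10·6·31 = 1860; A₂A₃ = 6·31·100 = 18600; A₃A₄ = 31·100·116 = 359600.
Length 3: A₁..A₃: k=1: 0+18600+10·6·100=24600; k=2: 1860+0+10·31·100=32860 → min 24600 | A₂..A₄: k=2: 0+359600+6·31·116=381176; k=3: 18600+0+6·100·116=88200 → min 88200.
Length 4: A₁..A₄: k=1: 0+88200+10·6·116=95160; k=2: 1860+359600+10·31·116=397420; k=3: 24600+0+10·100·116=140600 → min 95160.
Optimal parenthesization: (A₁ ((A₂ A₃) A₄)) with cost 95160.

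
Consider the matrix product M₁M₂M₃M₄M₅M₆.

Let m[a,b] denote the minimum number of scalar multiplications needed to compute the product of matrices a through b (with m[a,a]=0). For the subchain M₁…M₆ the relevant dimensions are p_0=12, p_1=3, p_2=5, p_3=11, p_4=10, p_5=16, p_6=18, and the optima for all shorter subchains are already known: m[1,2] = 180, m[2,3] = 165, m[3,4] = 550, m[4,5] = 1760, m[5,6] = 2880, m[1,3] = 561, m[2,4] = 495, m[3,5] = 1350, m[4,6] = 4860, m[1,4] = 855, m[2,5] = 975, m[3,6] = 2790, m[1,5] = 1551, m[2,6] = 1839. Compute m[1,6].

2487

m[1,6] = min over k∈[1,5] of m[1,k]+m[k+1,6]+p_{0}·p_k·p_{6}.
k=1: 0 + 1839 + 12·3·18 = 2487; k=2: 180 + 2790 + 12·5·18 = 4050; k=3: 561 + 4860 + 12·11·18 = 7797; k=4: 855 + 2880 + 12·10·18 = 5895; k=5: 1551 + 0 + 12·16·18 = 5007.
Minimum: 2487 at k=1.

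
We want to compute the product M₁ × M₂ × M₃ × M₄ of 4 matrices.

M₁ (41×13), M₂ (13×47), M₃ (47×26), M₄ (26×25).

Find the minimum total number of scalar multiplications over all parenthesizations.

Adjacent pairs: M₁M₂ = 41·13·47 = 25051; M₂M₃ = 13·47·26 = 15886; M₃M₄ = 47·26·25 = 30550.
Length 3: M₁..M₃: k=1: 0+15886+41·13·26=29744; k=2: 25051+0+41·47·26=75153 → min 29744 | M₂..M₄: k=2: 0+30550+13·47·25=45825; k=3: 15886+0+13·26·25=24336 → min 24336.
Length 4: M₁..M₄: k=1: 0+24336+41·13·25=37661; k=2: 25051+30550+41·47·25=103776; k=3: 29744+0+41·26·25=56394 → min 37661.
Optimal order: (M₁ × ((M₂ × M₃) × M₄)) with cost 37661.

37661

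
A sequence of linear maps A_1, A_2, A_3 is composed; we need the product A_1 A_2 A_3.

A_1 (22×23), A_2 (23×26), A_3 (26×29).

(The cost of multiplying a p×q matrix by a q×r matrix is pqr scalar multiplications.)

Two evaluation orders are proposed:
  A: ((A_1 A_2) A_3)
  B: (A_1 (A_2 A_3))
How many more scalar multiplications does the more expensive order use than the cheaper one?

Order A = ((A_1 A_2) A_3): (A_1 A_2): 22×23 by 23×26 → 22×26, cost 22·23·26 = 13156; ((A_1 A_2) A_3): 22×26 by 26×29 → 22×29, cost 22·26·29 = 16588; cumulative 29744. Total 29744.
Order B = (A_1 (A_2 A_3)): (A_2 A_3): 23×26 by 26×29 → 23×29, cost 23·26·29 = 17342; (A_1 (A_2 A_3)): 22×23 by 23×29 → 22×29, cost 22·23·29 = 14674; cumulative 32016. Total 32016.
Difference: |29744 − 32016| = 2272.

2272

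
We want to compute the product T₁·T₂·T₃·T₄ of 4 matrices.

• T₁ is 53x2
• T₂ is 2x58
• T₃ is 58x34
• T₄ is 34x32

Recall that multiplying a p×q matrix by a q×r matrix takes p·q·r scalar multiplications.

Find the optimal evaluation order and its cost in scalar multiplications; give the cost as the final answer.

Adjacent pairs: T₁T₂ = 53·2·58 = 6148; T₂T₃ = 2·58·34 = 3944; T₃T₄ = 58·34·32 = 63104.
Length 3: T₁..T₃: k=1: 0+3944+53·2·34=7548; k=2: 6148+0+53·58·34=110664 → min 7548 | T₂..T₄: k=2: 0+63104+2·58·32=66816; k=3: 3944+0+2·34·32=6120 → min 6120.
Length 4: T₁..T₄: k=1: 0+6120+53·2·32=9512; k=2: 6148+63104+53·58·32=167620; k=3: 7548+0+53·34·32=65212 → min 9512.
Optimal parenthesization: (T₁·((T₂·T₃)·T₄)) with cost 9512.

9512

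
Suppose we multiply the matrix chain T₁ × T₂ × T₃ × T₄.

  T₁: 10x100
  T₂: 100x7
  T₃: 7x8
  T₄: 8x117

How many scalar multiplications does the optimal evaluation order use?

Adjacent pairs: T₁T₂ = 10·100·7 = 7000; T₂T₃ = 100·7·8 = 5600; T₃T₄ = 7·8·117 = 6552.
Length 3: T₁..T₃: k=1: 0+5600+10·100·8=13600; k=2: 7000+0+10·7·8=7560 → min 7560 | T₂..T₄: k=2: 0+6552+100·7·117=88452; k=3: 5600+0+100·8·117=99200 → min 88452.
Length 4: T₁..T₄: k=1: 0+88452+10·100·117=205452; k=2: 7000+6552+10·7·117=21742; k=3: 7560+0+10·8·117=16920 → min 16920.
Optimal order: (((T₁ × T₂) × T₃) × T₄) with cost 16920.

16920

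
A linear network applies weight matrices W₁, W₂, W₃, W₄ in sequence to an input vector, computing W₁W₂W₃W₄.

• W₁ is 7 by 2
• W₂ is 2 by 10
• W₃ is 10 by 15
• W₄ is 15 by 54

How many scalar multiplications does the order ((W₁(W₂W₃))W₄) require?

(W₂W₃): 2×10 by 10×15 → 2×15, cost 2·10·15 = 300
(W₁(W₂W₃)): 7×2 by 2×15 → 7×15, cost 7·2·15 = 210; cumulative 510
((W₁(W₂W₃))W₄): 7×15 by 15×54 → 7×54, cost 7·15·54 = 5670; cumulative 6180
Total: 6180 scalar multiplications.

6180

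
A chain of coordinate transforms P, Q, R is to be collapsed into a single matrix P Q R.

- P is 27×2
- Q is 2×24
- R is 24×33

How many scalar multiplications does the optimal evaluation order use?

3366

Order (P (Q R)): (Q R): 2×24 by 24×33 → 2×33, cost 2·24·33 = 1584; (P (Q R)): 27×2 by 2×33 → 27×33, cost 27·2·33 = 1782; cumulative 3366. Total 3366.
Order ((P Q) R): (P Q): 27×2 by 2×24 → 27×24, cost 27·2·24 = 1296; ((P Q) R): 27×24 by 24×33 → 27×33, cost 27·24·33 = 21384; cumulative 22680. Total 22680.
Minimum: 3366.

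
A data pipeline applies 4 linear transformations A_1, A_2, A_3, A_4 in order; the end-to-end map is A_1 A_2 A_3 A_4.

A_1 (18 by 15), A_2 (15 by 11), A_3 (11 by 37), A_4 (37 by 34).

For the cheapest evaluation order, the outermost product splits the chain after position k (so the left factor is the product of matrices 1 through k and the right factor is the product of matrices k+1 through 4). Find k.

2

Adjacent pairs: A_1A_2 = 18·15·11 = 2970; A_2A_3 = 15·11·37 = 6105; A_3A_4 = 11·37·34 = 13838.
Length 3: A_1..A_3: k=1: 0+6105+18·15·37=16095; k=2: 2970+0+18·11·37=10296 → min 10296 | A_2..A_4: k=2: 0+13838+15·11·34=19448; k=3: 6105+0+15·37·34=24975 → min 19448.
Top-level splits: k=1: (A_1..A_1)·(A_2..A_4) → 0+19448+18·15·34 = 28628; k=2: (A_1..A_2)·(A_3..A_4) → 2970+13838+18·11·34 = 23540; k=3: (A_1..A_3)·(A_4..A_4) → 10296+0+18·37·34 = 32940.
Best split is after A_2, i.e. k = 2.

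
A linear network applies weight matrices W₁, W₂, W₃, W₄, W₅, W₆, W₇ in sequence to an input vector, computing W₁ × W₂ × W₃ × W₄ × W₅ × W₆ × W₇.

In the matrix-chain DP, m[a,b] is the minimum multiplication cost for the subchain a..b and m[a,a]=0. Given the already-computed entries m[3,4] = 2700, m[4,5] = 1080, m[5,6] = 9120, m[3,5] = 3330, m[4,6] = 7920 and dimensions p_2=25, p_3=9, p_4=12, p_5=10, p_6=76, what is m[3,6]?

m[3,6] = min over k∈[3,5] of m[3,k]+m[k+1,6]+p_{2}·p_k·p_{6}.
k=3: 0 + 7920 + 25·9·76 = 25020; k=4: 2700 + 9120 + 25·12·76 = 34620; k=5: 3330 + 0 + 25·10·76 = 22330.
Minimum: 22330 at k=5.

22330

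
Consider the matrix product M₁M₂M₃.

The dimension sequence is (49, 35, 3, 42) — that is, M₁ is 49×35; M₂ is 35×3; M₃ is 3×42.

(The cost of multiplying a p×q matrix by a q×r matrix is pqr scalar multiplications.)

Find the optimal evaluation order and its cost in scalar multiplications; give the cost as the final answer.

11319

(M₁(M₂M₃)): cost 76440.
((M₁M₂)M₃): cost 11319.
Optimal: ((M₁M₂)M₃) with cost 11319.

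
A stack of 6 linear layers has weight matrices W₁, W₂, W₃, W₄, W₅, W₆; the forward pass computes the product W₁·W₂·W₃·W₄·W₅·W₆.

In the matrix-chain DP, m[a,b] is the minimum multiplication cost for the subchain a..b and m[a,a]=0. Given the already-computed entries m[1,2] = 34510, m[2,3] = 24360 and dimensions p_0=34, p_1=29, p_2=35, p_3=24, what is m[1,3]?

m[1,3] = min over k∈[1,2] of m[1,k]+m[k+1,3]+p_{0}·p_k·p_{3}.
k=1: 0 + 24360 + 34·29·24 = 48024; k=2: 34510 + 0 + 34·35·24 = 63070.
Minimum: 48024 at k=1.

48024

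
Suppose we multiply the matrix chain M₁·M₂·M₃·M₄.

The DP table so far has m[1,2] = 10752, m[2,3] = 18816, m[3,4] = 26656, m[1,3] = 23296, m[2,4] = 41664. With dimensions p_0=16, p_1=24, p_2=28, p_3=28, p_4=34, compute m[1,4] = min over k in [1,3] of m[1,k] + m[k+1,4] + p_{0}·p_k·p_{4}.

m[1,4] = min over k∈[1,3] of m[1,k]+m[k+1,4]+p_{0}·p_k·p_{4}.
k=1: 0 + 41664 + 16·24·34 = 54720; k=2: 10752 + 26656 + 16·28·34 = 52640; k=3: 23296 + 0 + 16·28·34 = 38528.
Minimum: 38528 at k=3.

38528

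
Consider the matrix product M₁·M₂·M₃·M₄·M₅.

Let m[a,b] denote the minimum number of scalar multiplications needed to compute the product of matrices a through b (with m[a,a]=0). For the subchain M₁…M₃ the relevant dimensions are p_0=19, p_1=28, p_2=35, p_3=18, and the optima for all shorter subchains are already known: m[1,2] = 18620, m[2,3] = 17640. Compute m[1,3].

27216

m[1,3] = min over k∈[1,2] of m[1,k]+m[k+1,3]+p_{0}·p_k·p_{3}.
k=1: 0 + 17640 + 19·28·18 = 27216; k=2: 18620 + 0 + 19·35·18 = 30590.
Minimum: 27216 at k=1.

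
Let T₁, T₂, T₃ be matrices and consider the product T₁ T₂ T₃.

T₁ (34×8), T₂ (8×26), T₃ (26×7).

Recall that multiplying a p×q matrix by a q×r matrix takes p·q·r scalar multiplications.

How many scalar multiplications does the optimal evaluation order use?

Order (T₁ (T₂ T₃)): (T₂ T₃): 8×26 by 26×7 → 8×7, cost 8·26·7 = 1456; (T₁ (T₂ T₃)): 34×8 by 8×7 → 34×7, cost 34·8·7 = 1904; cumulative 3360. Total 3360.
Order ((T₁ T₂) T₃): (T₁ T₂): 34×8 by 8×26 → 34×26, cost 34·8·26 = 7072; ((T₁ T₂) T₃): 34×26 by 26×7 → 34×7, cost 34·26·7 = 6188; cumulative 13260. Total 13260.
Minimum: 3360.

3360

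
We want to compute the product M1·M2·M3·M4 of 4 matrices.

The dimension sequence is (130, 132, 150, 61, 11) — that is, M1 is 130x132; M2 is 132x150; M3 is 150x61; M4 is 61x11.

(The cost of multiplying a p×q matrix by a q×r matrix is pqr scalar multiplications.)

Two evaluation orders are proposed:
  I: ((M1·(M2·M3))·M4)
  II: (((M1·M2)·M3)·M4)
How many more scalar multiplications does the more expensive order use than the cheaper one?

1508940

Order I = ((M1·(M2·M3))·M4): (M2·M3): 132×150 by 150×61 → 132×61, cost 132·150·61 = 1207800; (M1·(M2·M3)): 130×132 by 132×61 → 130×61, cost 130·132·61 = 1046760; cumulative 2254560; ((M1·(M2·M3))·M4): 130×61 by 61×11 → 130×11, cost 130·61·11 = 87230; cumulative 2341790. Total 2341790.
Order II = (((M1·M2)·M3)·M4): (M1·M2): 130×132 by 132×150 → 130×150, cost 130·132·150 = 2574000; ((M1·M2)·M3): 130×150 by 150×61 → 130×61, cost 130·150·61 = 1189500; cumulative 3763500; (((M1·M2)·M3)·M4): 130×61 by 61×11 → 130×11, cost 130·61·11 = 87230; cumulative 3850730. Total 3850730.
Difference: |2341790 − 3850730| = 1508940.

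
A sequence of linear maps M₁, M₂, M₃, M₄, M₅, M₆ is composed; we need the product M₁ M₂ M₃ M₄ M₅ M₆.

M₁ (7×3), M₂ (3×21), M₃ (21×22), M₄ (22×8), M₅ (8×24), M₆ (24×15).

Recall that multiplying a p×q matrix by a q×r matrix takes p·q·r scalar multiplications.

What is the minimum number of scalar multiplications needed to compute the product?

3885

Adjacent pairs: M₁M₂ = 7·3·21 = 441; M₂M₃ = 3·21·22 = 1386; M₃M₄ = 21·22·8 = 3696; M₄M₅ = 22·8·24 = 4224; M₅M₆ = 8·24·15 = 2880.
Length 3: M₁..M₃: k=1: 0+1386+7·3·22=1848; k=2: 441+0+7·21·22=3675 → min 1848 | M₂..M₄: k=2: 0+3696+3·21·8=4200; k=3: 1386+0+3·22·8=1914 → min 1914 | M₃..M₅: k=3: 0+4224+21·22·24=15312; k=4: 3696+0+21·8·24=7728 → min 7728 | M₄..M₆: k=4: 0+2880+22·8·15=5520; k=5: 4224+0+22·24·15=12144 → min 5520.
Length 4: M₁..M₄: k=1: 0+1914+7·3·8=2082; k=2: 441+3696+7·21·8=5313; k=3: 1848+0+7·22·8=3080 → min 2082 | M₂..M₅: k=2: 0+7728+3·21·24=9240; k=3: 1386+4224+3·22·24=7194; k=4: 1914+0+3·8·24=2490 → min 2490 | M₃..M₆: k=3: 0+5520+21·22·15=12450; k=4: 3696+2880+21·8·15=9096; k=5: 7728+0+21·24·15=15288 → min 9096.
Length 5: M₁..M₅: k=1: 0+2490+7·3·24=2994; k=2: 441+7728+7·21·24=11697; k=3: 1848+4224+7·22·24=9768; k=4: 2082+0+7·8·24=3426 → min 2994 | M₂..M₆: k=2: 0+9096+3·21·15=10041; k=3: 1386+5520+3·22·15=7896; k=4: 1914+2880+3·8·15=5154; k=5: 2490+0+3·24·15=3570 → min 3570.
Length 6: M₁..M₆: k=1: 0+3570+7·3·15=3885; k=2: 441+9096+7·21·15=11742; k=3: 1848+5520+7·22·15=9678; k=4: 2082+2880+7·8·15=5802; k=5: 2994+0+7·24·15=5514 → min 3885.
Optimal order: (M₁ ((((M₂ M₃) M₄) M₅) M₆)) with cost 3885.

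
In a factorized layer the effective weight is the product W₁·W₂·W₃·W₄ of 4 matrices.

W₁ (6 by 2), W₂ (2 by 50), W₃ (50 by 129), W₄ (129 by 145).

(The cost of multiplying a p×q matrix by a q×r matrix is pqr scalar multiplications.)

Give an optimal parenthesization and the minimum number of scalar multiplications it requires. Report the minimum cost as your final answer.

52050

Adjacent pairs: W₁W₂ = 6·2·50 = 600; W₂W₃ = 2·50·129 = 12900; W₃W₄ = 50·129·145 = 935250.
Length 3: W₁..W₃: k=1: 0+12900+6·2·129=14448; k=2: 600+0+6·50·129=39300 → min 14448 | W₂..W₄: k=2: 0+935250+2·50·145=949750; k=3: 12900+0+2·129·145=50310 → min 50310.
Length 4: W₁..W₄: k=1: 0+50310+6·2·145=52050; k=2: 600+935250+6·50·145=979350; k=3: 14448+0+6·129·145=126678 → min 52050.
Optimal parenthesization: (W₁·((W₂·W₃)·W₄)) with cost 52050.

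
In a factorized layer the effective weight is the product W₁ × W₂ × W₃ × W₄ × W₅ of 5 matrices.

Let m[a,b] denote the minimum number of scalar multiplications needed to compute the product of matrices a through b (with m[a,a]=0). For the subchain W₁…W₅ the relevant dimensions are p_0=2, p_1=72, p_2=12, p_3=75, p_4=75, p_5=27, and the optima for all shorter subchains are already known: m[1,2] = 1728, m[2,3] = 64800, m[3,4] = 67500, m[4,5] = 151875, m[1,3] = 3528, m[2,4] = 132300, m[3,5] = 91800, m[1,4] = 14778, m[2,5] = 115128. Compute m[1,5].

m[1,5] = min over k∈[1,4] of m[1,k]+m[k+1,5]+p_{0}·p_k·p_{5}.
k=1: 0 + 115128 + 2·72·27 = 119016; k=2: 1728 + 91800 + 2·12·27 = 94176; k=3: 3528 + 151875 + 2·75·27 = 159453; k=4: 14778 + 0 + 2·75·27 = 18828.
Minimum: 18828 at k=4.

18828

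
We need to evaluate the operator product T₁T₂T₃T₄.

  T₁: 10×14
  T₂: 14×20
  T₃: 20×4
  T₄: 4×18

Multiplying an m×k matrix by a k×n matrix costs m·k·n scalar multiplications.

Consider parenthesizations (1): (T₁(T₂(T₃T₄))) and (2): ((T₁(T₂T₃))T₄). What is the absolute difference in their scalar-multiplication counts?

Order (1) = (T₁(T₂(T₃T₄))): (T₃T₄): 20×4 by 4×18 → 20×18, cost 20·4·18 = 1440; (T₂(T₃T₄)): 14×20 by 20×18 → 14×18, cost 14·20·18 = 5040; cumulative 6480; (T₁(T₂(T₃T₄))): 10×14 by 14×18 → 10×18, cost 10·14·18 = 2520; cumulative 9000. Total 9000.
Order (2) = ((T₁(T₂T₃))T₄): (T₂T₃): 14×20 by 20×4 → 14×4, cost 14·20·4 = 1120; (T₁(T₂T₃)): 10×14 by 14×4 → 10×4, cost 10·14·4 = 560; cumulative 1680; ((T₁(T₂T₃))T₄): 10×4 by 4×18 → 10×18, cost 10·4·18 = 720; cumulative 2400. Total 2400.
Difference: |9000 − 2400| = 6600.

6600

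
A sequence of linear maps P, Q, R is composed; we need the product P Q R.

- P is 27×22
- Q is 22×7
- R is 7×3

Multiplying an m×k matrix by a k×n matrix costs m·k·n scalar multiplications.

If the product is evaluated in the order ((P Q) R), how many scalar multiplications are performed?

4725

(P Q): 27×22 by 22×7 → 27×7, cost 27·22·7 = 4158
((P Q) R): 27×7 by 7×3 → 27×3, cost 27·7·3 = 567; cumulative 4725
Total: 4725 scalar multiplications.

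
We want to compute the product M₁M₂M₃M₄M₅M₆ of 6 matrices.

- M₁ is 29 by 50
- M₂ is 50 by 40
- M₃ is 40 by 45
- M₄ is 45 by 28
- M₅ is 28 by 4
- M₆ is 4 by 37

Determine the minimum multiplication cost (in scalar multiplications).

30332

Adjacent pairs: M₁M₂ = 29·50·40 = 58000; M₂M₃ = 50·40·45 = 90000; M₃M₄ = 40·45·28 = 50400; M₄M₅ = 45·28·4 = 5040; M₅M₆ = 28·4·37 = 4144.
Length 3: M₁..M₃: k=1: 0+90000+29·50·45=155250; k=2: 58000+0+29·40·45=110200 → min 110200 | M₂..M₄: k=2: 0+50400+50·40·28=106400; k=3: 90000+0+50·45·28=153000 → min 106400 | M₃..M₅: k=3: 0+5040+40·45·4=12240; k=4: 50400+0+40·28·4=54880 → min 12240 | M₄..M₆: k=4: 0+4144+45·28·37=50764; k=5: 5040+0+45·4·37=11700 → min 11700.
Length 4: M₁..M₄: k=1: 0+106400+29·50·28=147000; k=2: 58000+50400+29·40·28=140880; k=3: 110200+0+29·45·28=146740 → min 140880 | M₂..M₅: k=2: 0+12240+50·40·4=20240; k=3: 90000+5040+50·45·4=104040; k=4: 106400+0+50·28·4=112000 → min 20240 | M₃..M₆: k=3: 0+11700+40·45·37=78300; k=4: 50400+4144+40·28·37=95984; k=5: 12240+0+40·4·37=18160 → min 18160.
Length 5: M₁..M₅: k=1: 0+20240+29·50·4=26040; k=2: 58000+12240+29·40·4=74880; k=3: 110200+5040+29·45·4=120460; k=4: 140880+0+29·28·4=144128 → min 26040 | M₂..M₆: k=2: 0+18160+50·40·37=92160; k=3: 90000+11700+50·45·37=184950; k=4: 106400+4144+50·28·37=162344; k=5: 20240+0+50·4·37=27640 → min 27640.
Length 6: M₁..M₆: k=1: 0+27640+29·50·37=81290; k=2: 58000+18160+29·40·37=119080; k=3: 110200+11700+29·45·37=170185; k=4: 140880+4144+29·28·37=175068; k=5: 26040+0+29·4·37=30332 → min 30332.
Optimal order: ((M₁(M₂(M₃(M₄M₅))))M₆) with cost 30332.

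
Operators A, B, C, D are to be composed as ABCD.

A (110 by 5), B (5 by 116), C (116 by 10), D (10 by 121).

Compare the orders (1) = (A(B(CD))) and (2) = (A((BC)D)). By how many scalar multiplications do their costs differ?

Order (1) = (A(B(CD))): (CD): 116×10 by 10×121 → 116×121, cost 116·10·121 = 140360; (B(CD)): 5×116 by 116×121 → 5×121, cost 5·116·121 = 70180; cumulative 210540; (A(B(CD))): 110×5 by 5×121 → 110×121, cost 110·5·121 = 66550; cumulative 277090. Total 277090.
Order (2) = (A((BC)D)): (BC): 5×116 by 116×10 → 5×10, cost 5·116·10 = 5800; ((BC)D): 5×10 by 10×121 → 5×121, cost 5·10·121 = 6050; cumulative 11850; (A((BC)D)): 110×5 by 5×121 → 110×121, cost 110·5·121 = 66550; cumulative 78400. Total 78400.
Difference: |277090 − 78400| = 198690.

198690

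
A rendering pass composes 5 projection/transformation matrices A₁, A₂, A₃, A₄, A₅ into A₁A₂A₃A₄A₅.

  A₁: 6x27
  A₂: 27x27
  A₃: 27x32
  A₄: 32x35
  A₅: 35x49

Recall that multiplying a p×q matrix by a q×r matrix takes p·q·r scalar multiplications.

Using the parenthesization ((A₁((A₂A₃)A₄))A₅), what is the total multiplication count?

(A₂A₃): 27×27 by 27×32 → 27×32, cost 27·27·32 = 23328
((A₂A₃)A₄): 27×32 by 32×35 → 27×35, cost 27·32·35 = 30240; cumulative 53568
(A₁((A₂A₃)A₄)): 6×27 by 27×35 → 6×35, cost 6·27·35 = 5670; cumulative 59238
((A₁((A₂A₃)A₄))A₅): 6×35 by 35×49 → 6×49, cost 6·35·49 = 10290; cumulative 69528
Total: 69528 scalar multiplications.

69528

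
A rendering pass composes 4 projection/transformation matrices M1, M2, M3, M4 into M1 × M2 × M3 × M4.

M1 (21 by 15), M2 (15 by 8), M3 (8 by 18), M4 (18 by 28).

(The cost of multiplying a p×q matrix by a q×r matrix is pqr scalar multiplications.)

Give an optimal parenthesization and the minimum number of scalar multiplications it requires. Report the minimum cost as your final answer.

Adjacent pairs: M1M2 = 21·15·8 = 2520; M2M3 = 15·8·18 = 2160; M3M4 = 8·18·28 = 4032.
Length 3: M1..M3: k=1: 0+2160+21·15·18=7830; k=2: 2520+0+21·8·18=5544 → min 5544 | M2..M4: k=2: 0+4032+15·8·28=7392; k=3: 2160+0+15·18·28=9720 → min 7392.
Length 4: M1..M4: k=1: 0+7392+21·15·28=16212; k=2: 2520+4032+21·8·28=11256; k=3: 5544+0+21·18·28=16128 → min 11256.
Optimal parenthesization: ((M1 × M2) × (M3 × M4)) with cost 11256.

11256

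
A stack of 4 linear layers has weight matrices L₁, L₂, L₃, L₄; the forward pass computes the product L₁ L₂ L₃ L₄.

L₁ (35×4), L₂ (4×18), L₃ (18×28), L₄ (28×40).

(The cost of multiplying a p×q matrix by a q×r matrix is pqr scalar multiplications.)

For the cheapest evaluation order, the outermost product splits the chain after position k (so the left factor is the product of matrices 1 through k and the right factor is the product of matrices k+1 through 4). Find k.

Adjacent pairs: L₁L₂ = 35·4·18 = 2520; L₂L₃ = 4·18·28 = 2016; L₃L₄ = 18·28·40 = 20160.
Length 3: L₁..L₃: k=1: 0+2016+35·4·28=5936; k=2: 2520+0+35·18·28=20160 → min 5936 | L₂..L₄: k=2: 0+20160+4·18·40=23040; k=3: 2016+0+4·28·40=6496 → min 6496.
Top-level splits: k=1: (L₁..L₁)·(L₂..L₄) → 0+6496+35·4·40 = 12096; k=2: (L₁..L₂)·(L₃..L₄) → 2520+20160+35·18·40 = 47880; k=3: (L₁..L₃)·(L₄..L₄) → 5936+0+35·28·40 = 45136.
Best split is after L₁, i.e. k = 1.

1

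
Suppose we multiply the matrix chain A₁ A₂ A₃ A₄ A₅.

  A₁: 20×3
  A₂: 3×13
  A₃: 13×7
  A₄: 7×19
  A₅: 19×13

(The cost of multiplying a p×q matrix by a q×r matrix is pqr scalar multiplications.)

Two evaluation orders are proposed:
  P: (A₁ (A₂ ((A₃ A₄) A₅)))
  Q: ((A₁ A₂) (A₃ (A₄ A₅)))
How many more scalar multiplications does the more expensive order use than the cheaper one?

845

Order P = (A₁ (A₂ ((A₃ A₄) A₅))): (A₃ A₄): 13×7 by 7×19 → 13×19, cost 13·7·19 = 1729; ((A₃ A₄) A₅): 13×19 by 19×13 → 13×13, cost 13·19·13 = 3211; cumulative 4940; (A₂ ((A₃ A₄) A₅)): 3×13 by 13×13 → 3×13, cost 3·13·13 = 507; cumulative 5447; (A₁ (A₂ ((A₃ A₄) A₅))): 20×3 by 3×13 → 20×13, cost 20·3·13 = 780; cumulative 6227. Total 6227.
Order Q = ((A₁ A₂) (A₃ (A₄ A₅))): (A₁ A₂): 20×3 by 3×13 → 20×13, cost 20·3·13 = 780; (A₄ A₅): 7×19 by 19×13 → 7×13, cost 7·19·13 = 1729; (A₃ (A₄ A₅)): 13×7 by 7×13 → 13×13, cost 13·7·13 = 1183; cumulative 2912; ((A₁ A₂) (A₃ (A₄ A₅))): 20×13 by 13×13 → 20×13, cost 20·13·13 = 3380; cumulative 7072. Total 7072.
Difference: |6227 − 7072| = 845.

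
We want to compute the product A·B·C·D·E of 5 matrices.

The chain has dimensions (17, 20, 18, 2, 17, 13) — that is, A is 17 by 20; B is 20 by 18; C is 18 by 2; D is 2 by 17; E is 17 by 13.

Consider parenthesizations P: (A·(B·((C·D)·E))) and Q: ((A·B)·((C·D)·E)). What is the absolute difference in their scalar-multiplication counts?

998

Order P = (A·(B·((C·D)·E))): (C·D): 18×2 by 2×17 → 18×17, cost 18·2·17 = 612; ((C·D)·E): 18×17 by 17×13 → 18×13, cost 18·17·13 = 3978; cumulative 4590; (B·((C·D)·E)): 20×18 by 18×13 → 20×13, cost 20·18·13 = 4680; cumulative 9270; (A·(B·((C·D)·E))): 17×20 by 20×13 → 17×13, cost 17·20·13 = 4420; cumulative 13690. Total 13690.
Order Q = ((A·B)·((C·D)·E)): (A·B): 17×20 by 20×18 → 17×18, cost 17·20·18 = 6120; (C·D): 18×2 by 2×17 → 18×17, cost 18·2·17 = 612; ((C·D)·E): 18×17 by 17×13 → 18×13, cost 18·17·13 = 3978; cumulative 4590; ((A·B)·((C·D)·E)): 17×18 by 18×13 → 17×13, cost 17·18·13 = 3978; cumulative 14688. Total 14688.
Difference: |13690 − 14688| = 998.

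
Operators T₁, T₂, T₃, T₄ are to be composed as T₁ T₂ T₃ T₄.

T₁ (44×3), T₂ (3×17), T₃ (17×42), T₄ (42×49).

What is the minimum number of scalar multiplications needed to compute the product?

Adjacent pairs: T₁T₂ = 44·3·17 = 2244; T₂T₃ = 3·17·42 = 2142; T₃T₄ = 17·42·49 = 34986.
Length 3: T₁..T₃: k=1: 0+2142+44·3·42=7686; k=2: 2244+0+44·17·42=33660 → min 7686 | T₂..T₄: k=2: 0+34986+3·17·49=37485; k=3: 2142+0+3·42·49=8316 → min 8316.
Length 4: T₁..T₄: k=1: 0+8316+44·3·49=14784; k=2: 2244+34986+44·17·49=73882; k=3: 7686+0+44·42·49=98238 → min 14784.
Optimal order: (T₁ ((T₂ T₃) T₄)) with cost 14784.

14784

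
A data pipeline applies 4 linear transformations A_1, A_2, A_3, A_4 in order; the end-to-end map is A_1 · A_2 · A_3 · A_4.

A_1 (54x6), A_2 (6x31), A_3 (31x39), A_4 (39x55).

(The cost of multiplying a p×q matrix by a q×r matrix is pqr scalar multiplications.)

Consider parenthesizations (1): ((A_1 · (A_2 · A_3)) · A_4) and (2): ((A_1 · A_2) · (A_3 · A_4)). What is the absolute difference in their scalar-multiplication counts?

Order (1) = ((A_1 · (A_2 · A_3)) · A_4): (A_2 · A_3): 6×31 by 31×39 → 6×39, cost 6·31·39 = 7254; (A_1 · (A_2 · A_3)): 54×6 by 6×39 → 54×39, cost 54·6·39 = 12636; cumulative 19890; ((A_1 · (A_2 · A_3)) · A_4): 54×39 by 39×55 → 54×55, cost 54·39·55 = 115830; cumulative 135720. Total 135720.
Order (2) = ((A_1 · A_2) · (A_3 · A_4)): (A_1 · A_2): 54×6 by 6×31 → 54×31, cost 54·6·31 = 10044; (A_3 · A_4): 31×39 by 39×55 → 31×55, cost 31·39·55 = 66495; ((A_1 · A_2) · (A_3 · A_4)): 54×31 by 31×55 → 54×55, cost 54·31·55 = 92070; cumulative 168609. Total 168609.
Difference: |135720 − 168609| = 32889.

32889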